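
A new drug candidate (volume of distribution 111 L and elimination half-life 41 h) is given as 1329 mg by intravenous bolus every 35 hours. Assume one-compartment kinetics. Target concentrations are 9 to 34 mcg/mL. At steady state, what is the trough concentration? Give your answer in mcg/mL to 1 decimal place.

Over one 35-h interval, 35/41 ≈ 0.85366 half-lives elapse, leaving f ≈ 0.5534 of each dose.
At steady state, accumulation factor R = 1/(1 − e^(−kτ)) ≈ 2.2391.
Single-dose peak C₀ = D/Vd = 1329/111 ≈ 11.973 mcg/mL.
Steady-state peak Cmax,ss = C₀·R ≈ 11.973 × 2.2391 ≈ 26.809 mcg/mL.
One interval later, Cmin,ss = Cmax,ss·e^(−kτ) ≈ 26.809 × 0.5534 ≈ 14.836 mcg/mL.
Trough 14.8 mcg/mL vs MEC 9 mcg/mL: adequate.

14.8 mcg/mL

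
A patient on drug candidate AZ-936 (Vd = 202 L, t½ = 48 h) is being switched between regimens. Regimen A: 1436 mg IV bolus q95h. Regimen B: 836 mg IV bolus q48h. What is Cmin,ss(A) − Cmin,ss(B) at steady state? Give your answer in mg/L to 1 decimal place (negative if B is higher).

-1.7 mg/L

Regimen A: f = (1/2)^(95/48) ≈ 0.2536; Cmin,ss = (1436/202)·f/(1−f) ≈ 2.415 mg/L.
Regimen B: f = (1/2)^(48/48) ≈ 0.5000; Cmin,ss = (836/202)·f/(1−f) ≈ 4.139 mg/L.
Difference ≈ 2.415 − 4.139 ≈ -1.724 mg/L.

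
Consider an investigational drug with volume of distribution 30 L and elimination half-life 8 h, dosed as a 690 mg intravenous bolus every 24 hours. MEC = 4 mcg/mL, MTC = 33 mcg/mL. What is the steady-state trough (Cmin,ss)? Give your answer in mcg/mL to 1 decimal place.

3.3 mcg/mL

τ = 24 h = 3 half-lives, so f = (1/2)^3 = 0.125.
At steady state, R = 1/(1 − 0.125) = 8/7.
Single-dose peak C₀ = D/Vd = 690/30 = 23 mcg/mL.
Steady-state peak Cmax,ss = C₀·R = 23 × 8/7 ≈ 26.286 mcg/mL.
Steady-state trough Cmin,ss = Cmax,ss·f ≈ 26.286 × 0.125 ≈ 3.286 mcg/mL.
Trough 3.3 mcg/mL vs MEC 4 mcg/mL: subtherapeutic.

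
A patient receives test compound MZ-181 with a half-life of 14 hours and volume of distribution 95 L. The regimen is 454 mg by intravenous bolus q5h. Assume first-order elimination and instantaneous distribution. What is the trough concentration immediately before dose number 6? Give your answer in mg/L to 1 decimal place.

12.1 mg/L

f = (1/2)^(τ/t½) = (1/2)^(5/14) ≈ 0.7807.
C₀ = D/Vd = 454/95 ≈ 4.779 mg/L.
Before the 6th dose, 5 doses have been given. Superposition: Cmin = C₀·(f + f² + … + f^5).
≈ 4.779 × (0.7807 + 0.6095 + 0.4758 + 0.3715 + 0.2900) ≈ 4.779 × 2.5275 ≈ 12.079 mg/L.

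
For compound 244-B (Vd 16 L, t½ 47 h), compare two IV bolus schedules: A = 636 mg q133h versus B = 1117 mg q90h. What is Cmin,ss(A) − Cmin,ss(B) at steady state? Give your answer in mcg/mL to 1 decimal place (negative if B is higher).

-18.7 mcg/mL

Regimen A: f = (1/2)^(133/47) ≈ 0.1407; Cmin,ss = (636/16)·f/(1−f) ≈ 6.509 mcg/mL.
Regimen B: f = (1/2)^(90/47) ≈ 0.2652; Cmin,ss = (1117/16)·f/(1−f) ≈ 25.196 mcg/mL.
Difference ≈ 6.509 − 25.196 ≈ -18.687 mcg/mL.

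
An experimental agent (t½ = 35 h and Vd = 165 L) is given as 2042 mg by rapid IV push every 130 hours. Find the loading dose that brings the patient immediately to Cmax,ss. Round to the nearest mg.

2210 mg

f = (1/2)^(130/35) ≈ 0.076188; accumulation ratio R = 1/(1−f) ≈ 1.08247.
Loading dose to hit Cmax,ss on first dose: D_load = D_maint·R ≈ 2042 × 1.08247 ≈ 2210.40 mg.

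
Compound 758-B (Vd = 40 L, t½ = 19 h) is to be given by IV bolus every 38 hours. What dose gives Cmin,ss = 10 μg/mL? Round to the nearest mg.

τ/t½ = 38/19 ≈ 2, so f = (1/2)^(38/19) ≈ 0.250000.
Cmin,ss = (D/Vd)·f/(1−f), so D = Cmin,ss·Vd·(1−f)/f.
D = 10 × 40 × (1−f)/f ≈ 10 × 40 × 3.00000 ≈ 1200.00 mg.

1200 mg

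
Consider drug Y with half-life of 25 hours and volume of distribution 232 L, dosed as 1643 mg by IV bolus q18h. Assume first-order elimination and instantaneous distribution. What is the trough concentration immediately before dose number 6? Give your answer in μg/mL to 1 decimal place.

f = (1/2)^(τ/t½) = (1/2)^(18/25) ≈ 0.6071.
C₀ = D/Vd = 1643/232 ≈ 7.082 μg/mL.
Before the 6th dose, 5 doses have been given. Superposition: Cmin = C₀·(f + f² + … + f^5).
≈ 7.082 × (0.6071 + 0.3686 + 0.2238 + 0.1358 + 0.0825) ≈ 7.082 × 1.4178 ≈ 10.041 μg/mL.

10.0 μg/mL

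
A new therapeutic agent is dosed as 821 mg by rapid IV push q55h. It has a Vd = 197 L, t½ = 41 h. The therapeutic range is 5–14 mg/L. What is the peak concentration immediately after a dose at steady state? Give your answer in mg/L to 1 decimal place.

Over one 55-h interval, 55/41 ≈ 1.3415 half-lives elapse, leaving f ≈ 0.3946 of each dose.
Accumulation ratio R = 1/(1 − f) ≈ 1/0.6054 ≈ 1.6518.
Each bolus raises the concentration by D/Vd = 821/197 ≈ 4.168 mg/L.
Steady-state peak Cmax,ss = C₀·R ≈ 4.168 × 1.6518 ≈ 6.885 mg/L.
Peak 6.9 mg/L vs MTC 14 mg/L: below toxic threshold.

6.9 mg/L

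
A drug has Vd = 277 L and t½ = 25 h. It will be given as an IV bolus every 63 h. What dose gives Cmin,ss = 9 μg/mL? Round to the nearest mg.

11806 mg

τ/t½ = 63/25 ≈ 2.52, so f = (1/2)^(63/25) ≈ 0.174343.
Cmin,ss = (D/Vd)·f/(1−f), so D = Cmin,ss·Vd·(1−f)/f.
D = 9 × 277 × (1−f)/f ≈ 9 × 277 × 4.73582 ≈ 11806.40 mg.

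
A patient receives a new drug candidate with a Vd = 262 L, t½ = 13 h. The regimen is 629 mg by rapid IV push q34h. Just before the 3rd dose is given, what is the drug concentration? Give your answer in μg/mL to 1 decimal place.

f = (1/2)^(τ/t½) = (1/2)^(34/13) ≈ 0.1632.
C₀ = D/Vd = 629/262 ≈ 2.401 μg/mL.
Before the 3rd dose, 2 doses have been given. Superposition: Cmin = C₀·(f + f²).
≈ 2.401 × (0.1632 + 0.0266) ≈ 2.401 × 0.1898 ≈ 0.456 μg/mL.

0.5 μg/mL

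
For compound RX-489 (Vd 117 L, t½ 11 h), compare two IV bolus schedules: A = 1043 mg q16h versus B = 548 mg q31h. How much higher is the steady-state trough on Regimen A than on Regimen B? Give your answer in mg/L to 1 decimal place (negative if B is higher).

Regimen A: f = (1/2)^(16/11) ≈ 0.3649; Cmin,ss = (1043/117)·f/(1−f) ≈ 5.122 mg/L.
Regimen B: f = (1/2)^(31/11) ≈ 0.1418; Cmin,ss = (548/117)·f/(1−f) ≈ 0.774 mg/L.
Difference ≈ 5.122 − 0.774 ≈ 4.348 mg/L.

4.3 mg/L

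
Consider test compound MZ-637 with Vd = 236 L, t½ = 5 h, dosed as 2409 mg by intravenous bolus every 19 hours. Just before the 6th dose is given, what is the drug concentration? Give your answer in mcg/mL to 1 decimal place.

0.8 mcg/mL

f = (1/2)^(τ/t½) = (1/2)^(19/5) ≈ 0.0718.
C₀ = D/Vd = 2409/236 ≈ 10.208 mcg/mL.
Before the 6th dose, 5 doses have been given. Superposition: Cmin = C₀·(f + f² + … + f^5).
≈ 10.208 × (0.0718 + 0.0052 + 0.0004 + 0.0000 + 0.0000) ≈ 10.208 × 0.0774 ≈ 0.790 mcg/mL.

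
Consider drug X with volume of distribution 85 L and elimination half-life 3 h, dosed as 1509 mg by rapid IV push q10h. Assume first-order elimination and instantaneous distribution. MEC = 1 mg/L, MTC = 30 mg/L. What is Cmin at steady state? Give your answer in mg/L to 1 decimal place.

Over one 10-h interval, 10/3 ≈ 3.3333 half-lives elapse, leaving f ≈ 0.0992 of each dose.
Single-dose peak C₀ = D/Vd = 1509/85 ≈ 17.753 mg/L.
Steady-state trough Cmin,ss = C₀·f/(1−f) ≈ 17.753 × 0.0992/0.9008 ≈ 1.955 mg/L.
Trough 2.0 mg/L vs MEC 1 mg/L: adequate.

2.0 mg/L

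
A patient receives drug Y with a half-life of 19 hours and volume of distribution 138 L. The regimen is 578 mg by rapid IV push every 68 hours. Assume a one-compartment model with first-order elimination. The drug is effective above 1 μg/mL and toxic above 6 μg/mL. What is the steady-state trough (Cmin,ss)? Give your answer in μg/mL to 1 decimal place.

0.4 μg/mL

Over one 68-h interval, 68/19 ≈ 3.5789 half-lives elapse, leaving f ≈ 0.0837 of each dose.
Accumulation ratio R = 1/(1 − f) ≈ 1/0.9163 ≈ 1.0913.
Each bolus raises the concentration by D/Vd = 578/138 ≈ 4.188 μg/mL.
Cmax,ss = C₀/(1 − f) ≈ 4.188/0.9163 ≈ 4.571 μg/mL.
Steady-state trough Cmin,ss = Cmax,ss·f ≈ 4.571 × 0.0837 ≈ 0.383 μg/mL.
Trough 0.4 μg/mL vs MEC 1 μg/mL: subtherapeutic.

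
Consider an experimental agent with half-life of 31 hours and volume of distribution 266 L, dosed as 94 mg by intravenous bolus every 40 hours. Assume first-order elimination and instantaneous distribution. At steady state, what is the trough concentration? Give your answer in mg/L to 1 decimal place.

τ/t½ = 40/31 ≈ 1.2903, so fraction remaining f = (1/2)^(40/31) ≈ 0.4089.
Single-dose peak C₀ = D/Vd = 94/266 ≈ 0.353 mg/L.
Steady-state trough Cmin,ss = C₀·f/(1−f) ≈ 0.353 × 0.4089/0.5911 ≈ 0.244 mg/L.

0.2 mg/L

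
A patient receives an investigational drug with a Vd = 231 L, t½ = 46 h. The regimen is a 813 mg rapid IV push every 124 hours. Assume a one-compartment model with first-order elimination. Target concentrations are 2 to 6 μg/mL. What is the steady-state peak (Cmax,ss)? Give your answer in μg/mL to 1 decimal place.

4.2 μg/mL

k = ln2/t½ = ln2/46 ≈ 0.015068 h⁻¹; fraction remaining f = e^(−kτ) = e^(−0.015068×124) ≈ 0.1544.
At steady state, accumulation factor R = 1/(1 − e^(−kτ)) ≈ 1.1826.
Single-dose peak C₀ = D/Vd = 813/231 ≈ 3.519 μg/mL.
Steady-state peak Cmax,ss = C₀·R ≈ 3.519 × 1.1826 ≈ 4.162 μg/mL.
Peak 4.2 μg/mL vs MTC 6 μg/mL: below toxic threshold.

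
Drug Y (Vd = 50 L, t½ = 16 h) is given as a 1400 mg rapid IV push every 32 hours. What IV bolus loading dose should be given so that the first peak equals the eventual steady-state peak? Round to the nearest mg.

1867 mg

f = (1/2)^(32/16) ≈ 0.250000; accumulation ratio R = 1/(1−f) ≈ 1.33333.
Loading dose to hit Cmax,ss on first dose: D_load = D_maint·R ≈ 1400 × 1.33333 ≈ 1866.66 mg.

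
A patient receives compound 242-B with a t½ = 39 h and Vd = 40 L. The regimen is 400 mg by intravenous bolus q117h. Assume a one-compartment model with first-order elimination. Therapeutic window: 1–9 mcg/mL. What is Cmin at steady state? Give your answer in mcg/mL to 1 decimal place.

1.4 mcg/mL

τ = 117 h = 3 half-lives, so f = (1/2)^3 = 0.125.
At steady state, R = 1/(1 − 0.125) = 8/7.
Single-dose peak C₀ = D/Vd = 400/40 = 10 mcg/mL.
Steady-state peak Cmax,ss = C₀·R = 10 × 8/7 ≈ 11.429 mcg/mL.
Steady-state trough Cmin,ss = Cmax,ss·f ≈ 11.429 × 0.125 ≈ 1.429 mcg/mL.
Trough 1.4 mcg/mL vs MEC 1 mcg/mL: adequate.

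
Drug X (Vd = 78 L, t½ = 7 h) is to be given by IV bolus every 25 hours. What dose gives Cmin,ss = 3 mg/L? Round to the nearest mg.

τ/t½ = 25/7 ≈ 3.5714, so f = (1/2)^(25/7) ≈ 0.084119.
Cmin,ss = (D/Vd)·f/(1−f), so D = Cmin,ss·Vd·(1−f)/f.
D = 3 × 78 × (1−f)/f ≈ 3 × 78 × 10.88792 ≈ 2547.77 mg.

2548 mg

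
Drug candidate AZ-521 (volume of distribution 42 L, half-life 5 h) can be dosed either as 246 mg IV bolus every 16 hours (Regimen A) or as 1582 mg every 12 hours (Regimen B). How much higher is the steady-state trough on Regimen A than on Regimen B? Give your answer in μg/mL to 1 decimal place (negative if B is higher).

-8.1 μg/mL

Regimen A: f = (1/2)^(16/5) ≈ 0.1088; Cmin,ss = (246/42)·f/(1−f) ≈ 0.715 μg/mL.
Regimen B: f = (1/2)^(12/5) ≈ 0.1895; Cmin,ss = (1582/42)·f/(1−f) ≈ 8.807 μg/mL.
Difference ≈ 0.715 − 8.807 ≈ -8.092 μg/mL.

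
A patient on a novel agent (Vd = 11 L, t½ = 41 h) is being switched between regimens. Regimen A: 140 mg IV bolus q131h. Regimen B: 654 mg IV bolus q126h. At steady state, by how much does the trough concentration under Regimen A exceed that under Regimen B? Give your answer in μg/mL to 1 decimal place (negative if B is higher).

-6.5 μg/mL

Regimen A: f = (1/2)^(131/41) ≈ 0.1092; Cmin,ss = (140/11)·f/(1−f) ≈ 1.560 μg/mL.
Regimen B: f = (1/2)^(126/41) ≈ 0.1188; Cmin,ss = (654/11)·f/(1−f) ≈ 8.015 μg/mL.
Difference ≈ 1.560 − 8.015 ≈ -6.455 μg/mL.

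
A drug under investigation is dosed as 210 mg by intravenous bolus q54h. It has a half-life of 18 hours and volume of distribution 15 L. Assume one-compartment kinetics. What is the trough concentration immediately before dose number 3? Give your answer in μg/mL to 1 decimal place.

2.0 μg/mL

f = (1/2)^(τ/t½) = (1/2)^(54/18) ≈ 0.1250.
C₀ = D/Vd = 210/15 ≈ 14.000 μg/mL.
Before the 3rd dose, 2 doses have been given. Superposition: Cmin = C₀·(f + f²).
≈ 14.000 × (0.1250 + 0.0156) ≈ 14.000 × 0.1406 ≈ 1.968 μg/mL.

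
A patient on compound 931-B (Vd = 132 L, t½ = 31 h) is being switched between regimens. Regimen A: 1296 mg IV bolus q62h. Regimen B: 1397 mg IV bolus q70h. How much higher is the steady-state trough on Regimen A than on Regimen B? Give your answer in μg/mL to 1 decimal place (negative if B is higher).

Regimen A: f = (1/2)^(62/31) ≈ 0.2500; Cmin,ss = (1296/132)·f/(1−f) ≈ 3.273 μg/mL.
Regimen B: f = (1/2)^(70/31) ≈ 0.2091; Cmin,ss = (1397/132)·f/(1−f) ≈ 2.798 μg/mL.
Difference ≈ 3.273 − 2.798 ≈ 0.475 μg/mL.

0.5 μg/mL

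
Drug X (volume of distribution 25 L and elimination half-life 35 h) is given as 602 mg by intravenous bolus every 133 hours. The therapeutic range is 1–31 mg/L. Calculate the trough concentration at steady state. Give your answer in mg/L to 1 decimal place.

1.9 mg/L

Over one 133-h interval, 133/35 ≈ 3.8 half-lives elapse, leaving f ≈ 0.0718 of each dose.
Single-dose peak C₀ = D/Vd = 602/25 ≈ 24.080 mg/L.
Steady-state trough Cmin,ss = C₀·f/(1−f) ≈ 24.080 × 0.0718/0.9282 ≈ 1.863 mg/L.
Trough 1.9 mg/L vs MEC 1 mg/L: adequate.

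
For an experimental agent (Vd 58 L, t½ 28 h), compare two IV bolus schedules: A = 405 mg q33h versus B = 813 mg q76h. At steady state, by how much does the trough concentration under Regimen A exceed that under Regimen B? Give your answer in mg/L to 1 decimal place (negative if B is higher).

Regimen A: f = (1/2)^(33/28) ≈ 0.4418; Cmin,ss = (405/58)·f/(1−f) ≈ 5.527 mg/L.
Regimen B: f = (1/2)^(76/28) ≈ 0.1524; Cmin,ss = (813/58)·f/(1−f) ≈ 2.520 mg/L.
Difference ≈ 5.527 − 2.520 ≈ 3.007 mg/L.

3.0 mg/L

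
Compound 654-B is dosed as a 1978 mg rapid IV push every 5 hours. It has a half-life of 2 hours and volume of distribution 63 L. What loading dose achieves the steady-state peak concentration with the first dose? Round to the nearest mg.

f = (1/2)^(5/2) ≈ 0.176777; accumulation ratio R = 1/(1−f) ≈ 1.21474.
Loading dose to hit Cmax,ss on first dose: D_load = D_maint·R ≈ 1978 × 1.21474 ≈ 2402.76 mg.

2403 mg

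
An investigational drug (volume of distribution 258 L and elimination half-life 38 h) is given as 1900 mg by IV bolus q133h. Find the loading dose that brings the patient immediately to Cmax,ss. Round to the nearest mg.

f = (1/2)^(133/38) ≈ 0.088388; accumulation ratio R = 1/(1−f) ≈ 1.09696.
Loading dose to hit Cmax,ss on first dose: D_load = D_maint·R ≈ 1900 × 1.09696 ≈ 2084.22 mg.

2084 mg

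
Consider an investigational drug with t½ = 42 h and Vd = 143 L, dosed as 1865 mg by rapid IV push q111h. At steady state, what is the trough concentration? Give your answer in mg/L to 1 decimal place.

τ/t½ = 111/42 ≈ 2.6429, so fraction remaining f = (1/2)^(111/42) ≈ 0.1601.
Single-dose peak C₀ = D/Vd = 1865/143 ≈ 13.042 mg/L.
Steady-state trough Cmin,ss = C₀·f/(1−f) ≈ 13.042 × 0.1601/0.8399 ≈ 2.486 mg/L.

2.5 mg/L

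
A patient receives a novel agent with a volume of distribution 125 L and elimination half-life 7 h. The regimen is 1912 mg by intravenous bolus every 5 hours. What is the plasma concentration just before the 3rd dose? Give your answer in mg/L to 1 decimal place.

15.0 mg/L

f = (1/2)^(τ/t½) = (1/2)^(5/7) ≈ 0.6095.
C₀ = D/Vd = 1912/125 ≈ 15.296 mg/L.
Before the 3rd dose, 2 doses have been given. Superposition: Cmin = C₀·(f + f²).
≈ 15.296 × (0.6095 + 0.3715) ≈ 15.296 × 0.9810 ≈ 15.005 mg/L.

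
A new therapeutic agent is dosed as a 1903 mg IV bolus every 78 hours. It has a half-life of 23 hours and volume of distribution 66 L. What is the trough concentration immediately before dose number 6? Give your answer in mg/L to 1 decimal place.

3.0 mg/L

f = (1/2)^(τ/t½) = (1/2)^(78/23) ≈ 0.0953.
C₀ = D/Vd = 1903/66 ≈ 28.833 mg/L.
Before the 6th dose, 5 doses have been given. Superposition: Cmin = C₀·(f + f² + … + f^5).
≈ 28.833 × (0.0953 + 0.0091 + 0.0009 + 0.0001 + 0.0000) ≈ 28.833 × 0.1054 ≈ 3.039 mg/L.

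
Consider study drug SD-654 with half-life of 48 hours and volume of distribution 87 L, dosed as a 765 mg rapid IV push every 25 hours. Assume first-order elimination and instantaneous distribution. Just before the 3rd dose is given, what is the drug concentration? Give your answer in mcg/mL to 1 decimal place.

f = (1/2)^(τ/t½) = (1/2)^(25/48) ≈ 0.6970.
C₀ = D/Vd = 765/87 ≈ 8.793 mcg/mL.
Before the 3rd dose, 2 doses have been given. Superposition: Cmin = C₀·(f + f²).
≈ 8.793 × (0.6970 + 0.4858) ≈ 8.793 × 1.1828 ≈ 10.400 mcg/mL.

10.4 mcg/mL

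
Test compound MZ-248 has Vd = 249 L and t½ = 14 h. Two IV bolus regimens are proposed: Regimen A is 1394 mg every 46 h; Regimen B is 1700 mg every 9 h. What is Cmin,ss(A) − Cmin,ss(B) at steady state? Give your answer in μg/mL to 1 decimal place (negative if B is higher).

Regimen A: f = (1/2)^(46/14) ≈ 0.1025; Cmin,ss = (1394/249)·f/(1−f) ≈ 0.639 μg/mL.
Regimen B: f = (1/2)^(9/14) ≈ 0.6404; Cmin,ss = (1700/249)·f/(1−f) ≈ 12.159 μg/mL.
Difference ≈ 0.639 − 12.159 ≈ -11.520 μg/mL.

-11.5 μg/mL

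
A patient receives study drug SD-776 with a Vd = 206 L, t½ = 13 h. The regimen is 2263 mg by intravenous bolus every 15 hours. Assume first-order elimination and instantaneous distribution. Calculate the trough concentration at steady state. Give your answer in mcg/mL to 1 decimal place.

τ/t½ = 15/13 ≈ 1.1538, so fraction remaining f = (1/2)^(15/13) ≈ 0.4494.
At steady state, accumulation factor R = 1/(1 − e^(−kτ)) ≈ 1.8162.
Each bolus raises the concentration by D/Vd = 2263/206 ≈ 10.985 mcg/mL.
Steady-state peak Cmax,ss = C₀·R ≈ 10.985 × 1.8162 ≈ 19.951 mcg/mL.
One interval later, Cmin,ss = Cmax,ss·e^(−kτ) ≈ 19.951 × 0.4494 ≈ 8.966 mcg/mL.

9.0 mcg/mL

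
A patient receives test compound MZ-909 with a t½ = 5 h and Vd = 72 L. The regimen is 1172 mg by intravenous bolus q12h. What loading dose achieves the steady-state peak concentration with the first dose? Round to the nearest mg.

1446 mg

f = (1/2)^(12/5) ≈ 0.189465; accumulation ratio R = 1/(1−f) ≈ 1.23375.
Loading dose to hit Cmax,ss on first dose: D_load = D_maint·R ≈ 1172 × 1.23375 ≈ 1445.95 mg.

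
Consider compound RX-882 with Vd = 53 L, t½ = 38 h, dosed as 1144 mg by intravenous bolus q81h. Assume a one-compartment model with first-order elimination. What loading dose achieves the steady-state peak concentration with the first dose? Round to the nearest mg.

f = (1/2)^(81/38) ≈ 0.228208; accumulation ratio R = 1/(1−f) ≈ 1.29569.
Loading dose to hit Cmax,ss on first dose: D_load = D_maint·R ≈ 1144 × 1.29569 ≈ 1482.27 mg.

1482 mg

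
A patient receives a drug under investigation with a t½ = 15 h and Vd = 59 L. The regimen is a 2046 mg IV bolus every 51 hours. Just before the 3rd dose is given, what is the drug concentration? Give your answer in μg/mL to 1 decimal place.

3.6 μg/mL

f = (1/2)^(τ/t½) = (1/2)^(51/15) ≈ 0.0947.
C₀ = D/Vd = 2046/59 ≈ 34.678 μg/mL.
Before the 3rd dose, 2 doses have been given. Superposition: Cmin = C₀·(f + f²).
≈ 34.678 × (0.0947 + 0.0090) ≈ 34.678 × 0.1037 ≈ 3.596 μg/mL.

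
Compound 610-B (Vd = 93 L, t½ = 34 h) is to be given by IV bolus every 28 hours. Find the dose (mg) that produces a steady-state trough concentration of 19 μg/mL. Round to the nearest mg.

1360 mg

τ/t½ = 28/34 ≈ 0.82353, so f = (1/2)^(28/34) ≈ 0.565058.
Cmin,ss = (D/Vd)·f/(1−f), so D = Cmin,ss·Vd·(1−f)/f.
D = 19 × 93 × (1−f)/f ≈ 19 × 93 × 0.76973 ≈ 1360.11 mg.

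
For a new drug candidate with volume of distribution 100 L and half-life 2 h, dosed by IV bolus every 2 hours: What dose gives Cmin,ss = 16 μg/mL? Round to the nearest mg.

τ/t½ = 2/2 ≈ 1, so f = (1/2)^(2/2) ≈ 0.500000.
Cmin,ss = (D/Vd)·f/(1−f), so D = Cmin,ss·Vd·(1−f)/f.
D = 16 × 100 × (1−f)/f ≈ 16 × 100 × 1.00000 ≈ 1600.00 mg.

1600 mg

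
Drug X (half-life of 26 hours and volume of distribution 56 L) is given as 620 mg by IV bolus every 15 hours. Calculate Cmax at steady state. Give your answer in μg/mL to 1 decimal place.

k = ln2/t½ = ln2/26 ≈ 0.026660 h⁻¹; fraction remaining f = e^(−kτ) = e^(−0.026660×15) ≈ 0.6704.
At steady state, accumulation factor R = 1/(1 − e^(−kτ)) ≈ 3.0340.
Single-dose peak C₀ = D/Vd = 620/56 ≈ 11.071 μg/mL.
Steady-state peak Cmax,ss = C₀·R ≈ 11.071 × 3.0340 ≈ 33.589 μg/mL.

33.6 μg/mL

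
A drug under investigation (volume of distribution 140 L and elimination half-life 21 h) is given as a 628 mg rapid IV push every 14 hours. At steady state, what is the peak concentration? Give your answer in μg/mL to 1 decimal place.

12.1 μg/mL

τ/t½ = 14/21 ≈ 0.66667, so fraction remaining f = (1/2)^(14/21) ≈ 0.6300.
At steady state, accumulation factor R = 1/(1 − e^(−kτ)) ≈ 2.7027.
Each bolus raises the concentration by D/Vd = 628/140 ≈ 4.486 μg/mL.
Steady-state peak Cmax,ss = C₀·R ≈ 4.486 × 2.7027 ≈ 12.124 μg/mL.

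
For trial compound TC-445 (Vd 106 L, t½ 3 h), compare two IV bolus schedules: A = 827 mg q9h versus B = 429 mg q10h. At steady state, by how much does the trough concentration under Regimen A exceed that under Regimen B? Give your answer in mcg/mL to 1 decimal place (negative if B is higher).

0.7 mcg/mL

Regimen A: f = (1/2)^(9/3) ≈ 0.1250; Cmin,ss = (827/106)·f/(1−f) ≈ 1.115 mcg/mL.
Regimen B: f = (1/2)^(10/3) ≈ 0.0992; Cmin,ss = (429/106)·f/(1−f) ≈ 0.446 mcg/mL.
Difference ≈ 1.115 − 0.446 ≈ 0.669 mcg/mL.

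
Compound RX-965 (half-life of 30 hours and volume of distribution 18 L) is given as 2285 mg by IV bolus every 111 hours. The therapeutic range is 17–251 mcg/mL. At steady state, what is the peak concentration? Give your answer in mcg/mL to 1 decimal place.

Over one 111-h interval, 111/30 ≈ 3.7 half-lives elapse, leaving f ≈ 0.0769 of each dose.
At steady state, accumulation factor R = 1/(1 − e^(−kτ)) ≈ 1.0833.
Each bolus raises the concentration by D/Vd = 2285/18 ≈ 126.944 mcg/mL.
Steady-state peak Cmax,ss = C₀·R ≈ 126.944 × 1.0833 ≈ 137.518 mcg/mL.
Peak 137.5 mcg/mL vs MTC 251 mcg/mL: below toxic threshold.

137.5 mcg/mL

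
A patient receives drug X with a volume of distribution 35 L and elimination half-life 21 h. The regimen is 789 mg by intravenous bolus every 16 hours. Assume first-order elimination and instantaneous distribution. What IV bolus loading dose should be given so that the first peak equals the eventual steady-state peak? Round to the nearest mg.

1923 mg

f = (1/2)^(16/21) ≈ 0.589717; accumulation ratio R = 1/(1−f) ≈ 2.43734.
Loading dose to hit Cmax,ss on first dose: D_load = D_maint·R ≈ 789 × 2.43734 ≈ 1923.06 mg.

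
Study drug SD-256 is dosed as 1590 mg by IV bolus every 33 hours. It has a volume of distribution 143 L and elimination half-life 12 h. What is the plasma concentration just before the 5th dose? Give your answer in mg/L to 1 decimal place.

1.9 mg/L

f = (1/2)^(τ/t½) = (1/2)^(33/12) ≈ 0.1487.
C₀ = D/Vd = 1590/143 ≈ 11.119 mg/L.
Before the 5th dose, 4 doses have been given. Superposition: Cmin = C₀·(f + f² + … + f^4).
≈ 11.119 × (0.1487 + 0.0221 + 0.0033 + 0.0005) ≈ 11.119 × 0.1746 ≈ 1.941 mg/L.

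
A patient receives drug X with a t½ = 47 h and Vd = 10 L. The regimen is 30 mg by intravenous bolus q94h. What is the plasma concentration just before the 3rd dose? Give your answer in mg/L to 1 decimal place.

f = (1/2)^(τ/t½) = (1/2)^(94/47) ≈ 0.2500.
C₀ = D/Vd = 30/10 ≈ 3.000 mg/L.
Before the 3rd dose, 2 doses have been given. Superposition: Cmin = C₀·(f + f²).
≈ 3.000 × (0.2500 + 0.0625) ≈ 3.000 × 0.3125 ≈ 0.938 mg/L.

0.9 mg/L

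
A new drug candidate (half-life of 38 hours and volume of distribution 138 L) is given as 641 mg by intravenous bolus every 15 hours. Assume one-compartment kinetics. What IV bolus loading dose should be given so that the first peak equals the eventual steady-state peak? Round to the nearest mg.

2678 mg

f = (1/2)^(15/38) ≈ 0.760628; accumulation ratio R = 1/(1−f) ≈ 4.17760.
Loading dose to hit Cmax,ss on first dose: D_load = D_maint·R ≈ 641 × 4.17760 ≈ 2677.84 mg.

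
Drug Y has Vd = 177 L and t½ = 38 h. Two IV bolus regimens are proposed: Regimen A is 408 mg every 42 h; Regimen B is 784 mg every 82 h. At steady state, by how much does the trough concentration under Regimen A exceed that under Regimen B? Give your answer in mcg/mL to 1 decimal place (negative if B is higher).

Regimen A: f = (1/2)^(42/38) ≈ 0.4648; Cmin,ss = (408/177)·f/(1−f) ≈ 2.002 mcg/mL.
Regimen B: f = (1/2)^(82/38) ≈ 0.2241; Cmin,ss = (784/177)·f/(1−f) ≈ 1.279 mcg/mL.
Difference ≈ 2.002 − 1.279 ≈ 0.723 mcg/mL.

0.7 mcg/mL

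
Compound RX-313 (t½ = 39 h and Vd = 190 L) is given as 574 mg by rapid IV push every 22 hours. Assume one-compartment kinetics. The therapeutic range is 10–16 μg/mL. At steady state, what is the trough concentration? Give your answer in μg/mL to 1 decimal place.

k = ln2/t½ = ln2/39 ≈ 0.017773 h⁻¹; fraction remaining f = e^(−kτ) = e^(−0.017773×22) ≈ 0.6764.
Accumulation ratio R = 1/(1 − f) ≈ 1/0.3236 ≈ 3.0902.
Single-dose peak C₀ = D/Vd = 574/190 ≈ 3.021 μg/mL.
Cmax,ss = C₀/(1 − f) ≈ 3.021/0.3236 ≈ 9.336 μg/mL.
Steady-state trough Cmin,ss = Cmax,ss·f ≈ 9.336 × 0.6764 ≈ 6.315 μg/mL.
Trough 6.3 μg/mL vs MEC 10 μg/mL: subtherapeutic.

6.3 μg/mL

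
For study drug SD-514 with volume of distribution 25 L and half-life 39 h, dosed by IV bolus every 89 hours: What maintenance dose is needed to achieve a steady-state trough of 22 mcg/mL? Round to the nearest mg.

τ/t½ = 89/39 ≈ 2.2821, so f = (1/2)^(89/39) ≈ 0.205605.
Cmin,ss = (D/Vd)·f/(1−f), so D = Cmin,ss·Vd·(1−f)/f.
D = 22 × 25 × (1−f)/f ≈ 22 × 25 × 3.86369 ≈ 2125.03 mg.

2125 mg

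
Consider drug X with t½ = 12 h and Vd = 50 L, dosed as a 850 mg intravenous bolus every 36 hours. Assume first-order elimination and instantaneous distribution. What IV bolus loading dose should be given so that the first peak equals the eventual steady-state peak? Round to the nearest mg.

f = (1/2)^(36/12) ≈ 0.125000; accumulation ratio R = 1/(1−f) ≈ 1.14286.
Loading dose to hit Cmax,ss on first dose: D_load = D_maint·R ≈ 850 × 1.14286 ≈ 971.43 mg.

971 mg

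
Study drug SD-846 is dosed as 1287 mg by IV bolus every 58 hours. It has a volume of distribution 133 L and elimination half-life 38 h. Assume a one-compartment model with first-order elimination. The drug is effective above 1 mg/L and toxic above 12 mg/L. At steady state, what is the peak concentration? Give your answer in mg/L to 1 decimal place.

k = ln2/t½ = ln2/38 ≈ 0.018241 h⁻¹; fraction remaining f = e^(−kτ) = e^(−0.018241×58) ≈ 0.3472.
At steady state, accumulation factor R = 1/(1 − e^(−kτ)) ≈ 1.5319.
Single-dose peak C₀ = D/Vd = 1287/133 ≈ 9.677 mg/L.
Steady-state peak Cmax,ss = C₀·R ≈ 9.677 × 1.5319 ≈ 14.824 mg/L.
Peak 14.8 mg/L vs MTC 12 mg/L: exceeds toxic threshold.

14.8 mg/L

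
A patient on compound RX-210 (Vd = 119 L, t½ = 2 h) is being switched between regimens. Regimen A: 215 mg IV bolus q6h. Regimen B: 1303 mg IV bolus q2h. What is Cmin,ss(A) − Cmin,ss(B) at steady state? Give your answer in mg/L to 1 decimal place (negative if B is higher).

Regimen A: f = (1/2)^(6/2) ≈ 0.1250; Cmin,ss = (215/119)·f/(1−f) ≈ 0.258 mg/L.
Regimen B: f = (1/2)^(2/2) ≈ 0.5000; Cmin,ss = (1303/119)·f/(1−f) ≈ 10.950 mg/L.
Difference ≈ 0.258 − 10.950 ≈ -10.692 mg/L.

-10.7 mg/L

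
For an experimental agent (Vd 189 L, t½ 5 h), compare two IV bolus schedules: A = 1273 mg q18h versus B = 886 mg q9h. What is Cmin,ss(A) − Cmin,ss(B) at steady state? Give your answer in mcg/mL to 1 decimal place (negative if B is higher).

-1.3 mcg/mL

Regimen A: f = (1/2)^(18/5) ≈ 0.0825; Cmin,ss = (1273/189)·f/(1−f) ≈ 0.606 mcg/mL.
Regimen B: f = (1/2)^(9/5) ≈ 0.2872; Cmin,ss = (886/189)·f/(1−f) ≈ 1.889 mcg/mL.
Difference ≈ 0.606 − 1.889 ≈ -1.283 mcg/mL.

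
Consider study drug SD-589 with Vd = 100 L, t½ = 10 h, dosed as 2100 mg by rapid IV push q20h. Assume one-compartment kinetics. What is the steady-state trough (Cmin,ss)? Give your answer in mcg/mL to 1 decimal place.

The dosing interval is 2 half-lives, so f = 2^(−2) = 0.25.
Accumulation ratio R = 1/(1 − f) = 1/0.75 = 4/3.
Single-dose peak C₀ = D/Vd = 2100/100 = 21 mcg/mL.
Steady-state peak Cmax,ss = C₀·R = 21 × 4/3 ≈ 28.000 mcg/mL.
Steady-state trough Cmin,ss = Cmax,ss·f ≈ 28.000 × 0.25 ≈ 7.000 mcg/mL.

7.0 mcg/mL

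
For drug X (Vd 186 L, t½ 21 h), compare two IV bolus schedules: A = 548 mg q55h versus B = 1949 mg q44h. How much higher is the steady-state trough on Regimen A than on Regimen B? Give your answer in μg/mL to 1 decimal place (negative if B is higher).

-2.6 μg/mL

Regimen A: f = (1/2)^(55/21) ≈ 0.1628; Cmin,ss = (548/186)·f/(1−f) ≈ 0.573 μg/mL.
Regimen B: f = (1/2)^(44/21) ≈ 0.2340; Cmin,ss = (1949/186)·f/(1−f) ≈ 3.201 μg/mL.
Difference ≈ 0.573 − 3.201 ≈ -2.628 μg/mL.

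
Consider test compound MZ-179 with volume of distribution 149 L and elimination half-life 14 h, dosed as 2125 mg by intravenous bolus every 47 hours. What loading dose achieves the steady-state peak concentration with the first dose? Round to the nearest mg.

f = (1/2)^(47/14) ≈ 0.097589; accumulation ratio R = 1/(1−f) ≈ 1.10814.
Loading dose to hit Cmax,ss on first dose: D_load = D_maint·R ≈ 2125 × 1.10814 ≈ 2354.80 mg.

2355 mg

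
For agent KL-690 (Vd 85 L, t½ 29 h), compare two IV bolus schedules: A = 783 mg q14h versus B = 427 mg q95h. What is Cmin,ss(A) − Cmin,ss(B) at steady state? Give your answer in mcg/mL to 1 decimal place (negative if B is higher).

Regimen A: f = (1/2)^(14/29) ≈ 0.7156; Cmin,ss = (783/85)·f/(1−f) ≈ 23.178 mcg/mL.
Regimen B: f = (1/2)^(95/29) ≈ 0.1032; Cmin,ss = (427/85)·f/(1−f) ≈ 0.578 mcg/mL.
Difference ≈ 23.178 − 0.578 ≈ 22.600 mcg/mL.

22.6 mcg/mL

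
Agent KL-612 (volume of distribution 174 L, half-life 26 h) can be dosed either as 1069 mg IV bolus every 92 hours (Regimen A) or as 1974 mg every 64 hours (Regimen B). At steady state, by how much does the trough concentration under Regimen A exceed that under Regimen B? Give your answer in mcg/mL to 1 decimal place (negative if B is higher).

-1.9 mcg/mL

Regimen A: f = (1/2)^(92/26) ≈ 0.0861; Cmin,ss = (1069/174)·f/(1−f) ≈ 0.579 mcg/mL.
Regimen B: f = (1/2)^(64/26) ≈ 0.1816; Cmin,ss = (1974/174)·f/(1−f) ≈ 2.517 mcg/mL.
Difference ≈ 0.579 − 2.517 ≈ -1.938 mcg/mL.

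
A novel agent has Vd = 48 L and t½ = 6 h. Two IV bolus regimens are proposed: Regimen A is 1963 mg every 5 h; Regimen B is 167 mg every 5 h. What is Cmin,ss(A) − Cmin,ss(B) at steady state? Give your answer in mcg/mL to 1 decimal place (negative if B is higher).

Regimen A: f = (1/2)^(5/6) ≈ 0.5612; Cmin,ss = (1963/48)·f/(1−f) ≈ 52.303 mcg/mL.
Regimen B: f = (1/2)^(5/6) ≈ 0.5612; Cmin,ss = (167/48)·f/(1−f) ≈ 4.450 mcg/mL.
Difference ≈ 52.303 − 4.450 ≈ 47.853 mcg/mL.

47.9 mcg/mL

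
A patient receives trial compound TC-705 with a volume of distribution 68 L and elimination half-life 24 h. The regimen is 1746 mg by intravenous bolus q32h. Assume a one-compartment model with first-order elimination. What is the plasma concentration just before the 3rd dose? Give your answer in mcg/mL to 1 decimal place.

f = (1/2)^(τ/t½) = (1/2)^(32/24) ≈ 0.3969.
C₀ = D/Vd = 1746/68 ≈ 25.676 mcg/mL.
Before the 3rd dose, 2 doses have been given. Superposition: Cmin = C₀·(f + f²).
≈ 25.676 × (0.3969 + 0.1575) ≈ 25.676 × 0.5544 ≈ 14.235 mcg/mL.

14.2 mcg/mL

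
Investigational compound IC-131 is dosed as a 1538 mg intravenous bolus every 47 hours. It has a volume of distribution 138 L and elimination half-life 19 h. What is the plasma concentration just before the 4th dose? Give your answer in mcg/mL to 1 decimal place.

2.4 mcg/mL

f = (1/2)^(τ/t½) = (1/2)^(47/19) ≈ 0.1800.
C₀ = D/Vd = 1538/138 ≈ 11.145 mcg/mL.
Before the 4th dose, 3 doses have been given. Superposition: Cmin = C₀·(f + f² + … + f^3).
≈ 11.145 × (0.1800 + 0.0324 + 0.0058) ≈ 11.145 × 0.2182 ≈ 2.432 mcg/mL.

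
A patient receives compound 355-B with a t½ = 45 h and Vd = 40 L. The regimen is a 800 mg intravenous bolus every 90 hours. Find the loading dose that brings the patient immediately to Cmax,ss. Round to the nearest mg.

f = (1/2)^(90/45) ≈ 0.250000; accumulation ratio R = 1/(1−f) ≈ 1.33333.
Loading dose to hit Cmax,ss on first dose: D_load = D_maint·R ≈ 800 × 1.33333 ≈ 1066.66 mg.

1067 mg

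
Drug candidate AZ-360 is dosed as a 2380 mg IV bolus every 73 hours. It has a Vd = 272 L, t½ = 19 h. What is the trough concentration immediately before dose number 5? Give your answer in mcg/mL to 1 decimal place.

0.7 mcg/mL

f = (1/2)^(τ/t½) = (1/2)^(73/19) ≈ 0.0697.
C₀ = D/Vd = 2380/272 ≈ 8.750 mcg/mL.
Before the 5th dose, 4 doses have been given. Superposition: Cmin = C₀·(f + f² + … + f^4).
≈ 8.750 × (0.0697 + 0.0049 + 0.0003 + 0.0000) ≈ 8.750 × 0.0749 ≈ 0.655 mcg/mL.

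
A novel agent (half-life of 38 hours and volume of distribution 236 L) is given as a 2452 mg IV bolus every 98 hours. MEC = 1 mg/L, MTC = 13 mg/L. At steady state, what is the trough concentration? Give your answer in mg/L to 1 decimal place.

2.1 mg/L

τ/t½ = 98/38 ≈ 2.5789, so fraction remaining f = (1/2)^(98/38) ≈ 0.1674.
Each bolus raises the concentration by D/Vd = 2452/236 ≈ 10.390 mg/L.
Steady-state trough Cmin,ss = C₀·f/(1−f) ≈ 10.390 × 0.1674/0.8326 ≈ 2.089 mg/L.
Trough 2.1 mg/L vs MEC 1 mg/L: adequate.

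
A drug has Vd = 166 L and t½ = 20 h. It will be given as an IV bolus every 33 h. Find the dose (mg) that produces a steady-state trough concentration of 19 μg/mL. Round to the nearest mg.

τ/t½ = 33/20 ≈ 1.65, so f = (1/2)^(33/20) ≈ 0.318640.
Cmin,ss = (D/Vd)·f/(1−f), so D = Cmin,ss·Vd·(1−f)/f.
D = 19 × 166 × (1−f)/f ≈ 19 × 166 × 2.13834 ≈ 6744.32 mg.

6744 mg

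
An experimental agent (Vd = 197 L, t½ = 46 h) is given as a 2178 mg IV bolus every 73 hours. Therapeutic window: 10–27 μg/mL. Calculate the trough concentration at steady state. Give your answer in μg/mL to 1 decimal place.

k = ln2/t½ = ln2/46 ≈ 0.015068 h⁻¹; fraction remaining f = e^(−kτ) = e^(−0.015068×73) ≈ 0.3329.
Accumulation ratio R = 1/(1 − f) ≈ 1/0.6671 ≈ 1.4990.
Each bolus raises the concentration by D/Vd = 2178/197 ≈ 11.056 μg/mL.
Steady-state peak Cmax,ss = C₀·R ≈ 11.056 × 1.4990 ≈ 16.573 μg/mL.
One interval later, Cmin,ss = Cmax,ss·e^(−kτ) ≈ 16.573 × 0.3329 ≈ 5.517 μg/mL.
Trough 5.5 μg/mL vs MEC 10 μg/mL: subtherapeutic.

5.5 μg/mL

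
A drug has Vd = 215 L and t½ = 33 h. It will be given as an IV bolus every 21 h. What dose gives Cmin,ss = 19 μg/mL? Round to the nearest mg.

τ/t½ = 21/33 ≈ 0.63636, so f = (1/2)^(21/33) ≈ 0.643332.
Cmin,ss = (D/Vd)·f/(1−f), so D = Cmin,ss·Vd·(1−f)/f.
D = 19 × 215 × (1−f)/f ≈ 19 × 215 × 0.55441 ≈ 2264.76 mg.

2265 mg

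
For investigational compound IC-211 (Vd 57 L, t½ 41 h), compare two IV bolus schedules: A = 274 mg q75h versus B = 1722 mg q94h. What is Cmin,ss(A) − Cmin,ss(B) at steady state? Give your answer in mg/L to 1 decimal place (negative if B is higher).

-5.9 mg/L

Regimen A: f = (1/2)^(75/41) ≈ 0.2814; Cmin,ss = (274/57)·f/(1−f) ≈ 1.882 mg/L.
Regimen B: f = (1/2)^(94/41) ≈ 0.2041; Cmin,ss = (1722/57)·f/(1−f) ≈ 7.747 mg/L.
Difference ≈ 1.882 − 7.747 ≈ -5.865 mg/L.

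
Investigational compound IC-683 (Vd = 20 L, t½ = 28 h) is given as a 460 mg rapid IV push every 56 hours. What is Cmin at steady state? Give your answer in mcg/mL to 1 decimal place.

7.7 mcg/mL

The dosing interval is 2 half-lives, so f = 2^(−2) = 0.25.
At steady state, R = 1/(1 − 0.25) = 4/3.
Single-dose peak C₀ = D/Vd = 460/20 = 23 mcg/mL.
Steady-state peak Cmax,ss = C₀·R = 23 × 4/3 ≈ 30.667 mcg/mL.
Steady-state trough Cmin,ss = Cmax,ss·f ≈ 30.667 × 0.25 ≈ 7.667 mcg/mL.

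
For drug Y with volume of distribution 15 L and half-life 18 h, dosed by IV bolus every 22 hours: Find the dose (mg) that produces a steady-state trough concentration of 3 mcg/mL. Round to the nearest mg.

60 mg

τ/t½ = 22/18 ≈ 1.2222, so f = (1/2)^(22/18) ≈ 0.428622.
Cmin,ss = (D/Vd)·f/(1−f), so D = Cmin,ss·Vd·(1−f)/f.
D = 3 × 15 × (1−f)/f ≈ 3 × 15 × 1.33306 ≈ 59.99 mg.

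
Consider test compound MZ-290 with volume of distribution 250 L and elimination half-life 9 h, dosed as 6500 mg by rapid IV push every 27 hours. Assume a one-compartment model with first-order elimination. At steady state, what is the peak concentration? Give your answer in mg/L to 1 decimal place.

29.7 mg/L

τ = 27 h = 3 half-lives, so f = (1/2)^3 = 0.125.
Accumulation ratio R = 1/(1 − f) = 1/0.875 = 8/7.
Single-dose peak C₀ = D/Vd = 6500/250 = 26 mg/L.
Steady-state peak Cmax,ss = C₀·R = 26 × 8/7 ≈ 29.714 mg/L.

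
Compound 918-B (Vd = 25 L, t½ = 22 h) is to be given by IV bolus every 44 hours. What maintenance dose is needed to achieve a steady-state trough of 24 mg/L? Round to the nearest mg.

1800 mg

τ/t½ = 44/22 ≈ 2, so f = (1/2)^(44/22) ≈ 0.250000.
Cmin,ss = (D/Vd)·f/(1−f), so D = Cmin,ss·Vd·(1−f)/f.
D = 24 × 25 × (1−f)/f ≈ 24 × 25 × 3.00000 ≈ 1800.00 mg.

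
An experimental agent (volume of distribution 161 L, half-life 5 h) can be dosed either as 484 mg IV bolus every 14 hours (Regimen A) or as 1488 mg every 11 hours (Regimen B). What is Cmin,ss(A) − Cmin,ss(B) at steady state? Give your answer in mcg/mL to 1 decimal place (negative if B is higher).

Regimen A: f = (1/2)^(14/5) ≈ 0.1436; Cmin,ss = (484/161)·f/(1−f) ≈ 0.504 mcg/mL.
Regimen B: f = (1/2)^(11/5) ≈ 0.2176; Cmin,ss = (1488/161)·f/(1−f) ≈ 2.570 mcg/mL.
Difference ≈ 0.504 − 2.570 ≈ -2.066 mcg/mL.

-2.1 mcg/mL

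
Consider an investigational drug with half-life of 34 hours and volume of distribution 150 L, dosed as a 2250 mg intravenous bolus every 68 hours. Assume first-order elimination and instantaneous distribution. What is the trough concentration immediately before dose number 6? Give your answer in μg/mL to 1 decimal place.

f = (1/2)^(τ/t½) = (1/2)^(68/34) ≈ 0.2500.
C₀ = D/Vd = 2250/150 ≈ 15.000 μg/mL.
Before the 6th dose, 5 doses have been given. Superposition: Cmin = C₀·(f + f² + … + f^5).
≈ 15.000 × (0.2500 + 0.0625 + 0.0156 + 0.0039 + 0.0010) ≈ 15.000 × 0.3330 ≈ 4.995 μg/mL.

5.0 μg/mL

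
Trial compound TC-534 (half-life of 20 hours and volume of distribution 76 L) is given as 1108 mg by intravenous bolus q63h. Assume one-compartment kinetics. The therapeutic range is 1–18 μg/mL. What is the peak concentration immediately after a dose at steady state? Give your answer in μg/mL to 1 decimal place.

Over one 63-h interval, 63/20 ≈ 3.15 half-lives elapse, leaving f ≈ 0.1127 of each dose.
At steady state, accumulation factor R = 1/(1 − e^(−kτ)) ≈ 1.1270.
Single-dose peak C₀ = D/Vd = 1108/76 ≈ 14.579 μg/mL.
Steady-state peak Cmax,ss = C₀·R ≈ 14.579 × 1.1270 ≈ 16.431 μg/mL.
Peak 16.4 μg/mL vs MTC 18 μg/mL: below toxic threshold.

16.4 μg/mL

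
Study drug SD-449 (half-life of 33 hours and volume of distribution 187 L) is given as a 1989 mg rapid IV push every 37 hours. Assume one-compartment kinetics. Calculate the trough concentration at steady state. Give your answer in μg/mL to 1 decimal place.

9.0 μg/mL

Over one 37-h interval, 37/33 ≈ 1.1212 half-lives elapse, leaving f ≈ 0.4597 of each dose.
Single-dose peak C₀ = D/Vd = 1989/187 ≈ 10.636 μg/mL.
Steady-state trough Cmin,ss = C₀·f/(1−f) ≈ 10.636 × 0.4597/0.5403 ≈ 9.049 μg/mL.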